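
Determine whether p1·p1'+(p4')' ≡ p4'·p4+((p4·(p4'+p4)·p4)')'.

E1: p1·p1'+(p4')'
    = p1·p1'+p4   — double negation
    = p4   — complement / identity
E2: p4'·p4+((p4·(p4'+p4)·p4)')'
    = p4'·p4+((p4·p4)')'   — complement / identity
    = p4'·p4+p4·p4   — double negation
    = p4   — distribution
Both reduce to p4, so they are equivalent.

Yes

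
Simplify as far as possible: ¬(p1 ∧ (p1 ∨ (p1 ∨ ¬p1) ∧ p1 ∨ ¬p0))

¬(p1 ∧ (p1 ∨ (p1 ∨ ¬p1) ∧ p1 ∨ ¬p0))
= ¬(p1 ∧ (p1 ∨ p1 ∨ ¬p0))   — complement / identity
= ¬(p1 ∧ (p1 ∨ ¬p0))   — idempotence
= ¬p1   — absorption

¬p1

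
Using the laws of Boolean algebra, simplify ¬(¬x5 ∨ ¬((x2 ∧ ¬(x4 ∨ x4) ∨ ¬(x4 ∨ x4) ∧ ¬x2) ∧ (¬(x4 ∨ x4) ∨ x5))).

¬(¬x5 ∨ ¬((x2 ∧ ¬(x4 ∨ x4) ∨ ¬(x4 ∨ x4) ∧ ¬x2) ∧ (¬(x4 ∨ x4) ∨ x5)))
= ¬(¬x5 ∨ ¬(¬(x4 ∨ x4) ∧ (¬(x4 ∨ x4) ∨ x5)))   [distribution]
= ¬(¬x5 ∨ ¬¬(x4 ∨ x4))   [absorption]
= x5 ∧ ¬(x4 ∨ x4)   [De Morgan]
= x5 ∧ ¬x4   [idempotence]

x5 ∧ ¬x4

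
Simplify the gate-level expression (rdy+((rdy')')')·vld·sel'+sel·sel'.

vld·sel'

(rdy+((rdy')')')·vld·sel'+sel·sel'
= (rdy+rdy')·vld·sel'+sel·sel'   [double negation]
= vld·sel'+sel·sel'   [complement / identity]
= vld·sel'   [complement / identity]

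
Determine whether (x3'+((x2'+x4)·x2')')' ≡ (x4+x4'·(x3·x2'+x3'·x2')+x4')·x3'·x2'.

No

E1: (x3'+((x2'+x4)·x2')')'
    = x3·(x2'+x4)·x2'   — De Morgan
    = x3·x2'   — absorption
E2: (x4+x4'·(x3·x2'+x3'·x2')+x4')·x3'·x2'
    = (x4+x4'·x2'+x4')·x3'·x2'   — distribution
    = (x4+x4')·x3'·x2'   — absorption
    = x3'·x2'   — complement / identity
These differ: at x2=0, x3=0, x4=1, E1 = 0 but E2 = 1.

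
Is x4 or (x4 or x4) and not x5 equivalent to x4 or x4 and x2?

E1: x4 or (x4 or x4) and not x5
    = x4 or x4 and not x5   [idempotence]
    = x4   [absorption]
E2: x4 or x4 and x2
    = x4   [absorption]
Both reduce to x4, so they are equivalent.

Yes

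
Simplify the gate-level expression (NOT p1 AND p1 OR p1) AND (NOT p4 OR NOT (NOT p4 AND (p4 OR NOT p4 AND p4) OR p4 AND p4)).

p1 AND NOT p4

(NOT p1 AND p1 OR p1) AND (NOT p4 OR NOT (NOT p4 AND (p4 OR NOT p4 AND p4) OR p4 AND p4))
= (NOT p1 AND p1 OR p1) AND (NOT p4 OR NOT (NOT p4 AND p4 OR p4 AND p4))   [complement / identity]
= (NOT p1 AND p1 OR p1) AND (NOT p4 OR NOT (p4 AND (NOT p4 OR p4)))   [distribution]
= (NOT p1 AND p1 OR p1) AND (NOT p4 OR NOT p4)   [complement / identity]
= (NOT p1 AND p1 OR p1) AND NOT p4   [idempotence]
= p1 AND NOT p4   [complement / identity]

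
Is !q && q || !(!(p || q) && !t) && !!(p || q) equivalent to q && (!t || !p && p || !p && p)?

E1: !q && q || !(!(p || q) && !t) && !!(p || q)
    = !q && q || (p || q || t) && !!(p || q)   — De Morgan
    = !q && q || (p || q || t) && (p || q)   — double negation
    = (p || q || t) && (p || q)   — complement / identity
    = p || q   — absorption
E2: q && (!t || !p && p || !p && p)
    = q && (!t || !p && p)   — complement / identity
    = q && !t   — complement / identity
These differ: at p=1, q=0, t=0, E1 = 1 but E2 = 0.

No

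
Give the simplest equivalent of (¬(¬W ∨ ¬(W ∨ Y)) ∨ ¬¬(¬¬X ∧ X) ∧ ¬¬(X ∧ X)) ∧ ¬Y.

(¬(¬W ∨ ¬(W ∨ Y)) ∨ ¬¬(¬¬X ∧ X) ∧ ¬¬(X ∧ X)) ∧ ¬Y
= (¬(¬W ∨ ¬(W ∨ Y)) ∨ ¬¬(X ∧ X) ∧ ¬¬(X ∧ X)) ∧ ¬Y
= (¬(¬W ∨ ¬(W ∨ Y)) ∨ ¬¬(X ∧ X)) ∧ ¬Y
= (W ∧ (W ∨ Y) ∨ ¬¬(X ∧ X)) ∧ ¬Y
= (W ∧ (W ∨ Y) ∨ ¬¬X) ∧ ¬Y
= (W ∨ ¬¬X) ∧ ¬Y
= (W ∨ X) ∧ ¬Y

(W ∨ X) ∧ ¬Y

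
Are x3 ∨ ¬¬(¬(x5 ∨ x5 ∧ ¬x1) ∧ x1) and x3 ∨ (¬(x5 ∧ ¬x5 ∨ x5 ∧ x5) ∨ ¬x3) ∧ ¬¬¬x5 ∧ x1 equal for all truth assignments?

Yes

E1: x3 ∨ ¬¬(¬(x5 ∨ x5 ∧ ¬x1) ∧ x1)
    = x3 ∨ ¬¬(¬x5 ∧ x1)   [absorption]
    = x3 ∨ ¬x5 ∧ x1   [double negation]
E2: x3 ∨ (¬(x5 ∧ ¬x5 ∨ x5 ∧ x5) ∨ ¬x3) ∧ ¬¬¬x5 ∧ x1
    = x3 ∨ (¬(x5 ∧ ¬x5 ∨ x5 ∧ x5) ∨ ¬x3) ∧ ¬x5 ∧ x1   [double negation]
    = x3 ∨ (¬x5 ∨ ¬x3) ∧ ¬x5 ∧ x1   [distribution]
    = x3 ∨ ¬x5 ∧ x1   [absorption]
Both reduce to x3 ∨ ¬x5 ∧ x1, so they are equivalent.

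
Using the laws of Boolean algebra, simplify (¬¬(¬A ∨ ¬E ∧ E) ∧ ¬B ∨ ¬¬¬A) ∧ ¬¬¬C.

(¬¬(¬A ∨ ¬E ∧ E) ∧ ¬B ∨ ¬¬¬A) ∧ ¬¬¬C
= (¬¬¬A ∧ ¬B ∨ ¬¬¬A) ∧ ¬¬¬C
= ¬¬¬A ∧ ¬¬¬C
= ¬¬¬A ∧ ¬C
= ¬A ∧ ¬C

¬A ∧ ¬C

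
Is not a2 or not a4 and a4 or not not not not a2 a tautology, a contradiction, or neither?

tautology

not a2 or not a4 and a4 or not not not not a2
= not a2 or not not not not a2   [complement / identity]
= not a2 or not not a2   [double negation]
= not a2 or a2   [double negation]
= True   [complement]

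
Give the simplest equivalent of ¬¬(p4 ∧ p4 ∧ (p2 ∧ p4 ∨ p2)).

p4 ∧ p2

¬¬(p4 ∧ p4 ∧ (p2 ∧ p4 ∨ p2))
= p4 ∧ p4 ∧ (p2 ∧ p4 ∨ p2)
= p4 ∧ p4 ∧ p2
= p4 ∧ p2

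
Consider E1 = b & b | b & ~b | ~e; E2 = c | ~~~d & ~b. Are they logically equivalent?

No

E1: b & b | b & ~b | ~e
    = b | ~e   — distribution
E2: c | ~~~d & ~b
    = c | ~d & ~b   — double negation
These differ: at b=1, c=0, d=0, e=0, E1 = 1 but E2 = 0.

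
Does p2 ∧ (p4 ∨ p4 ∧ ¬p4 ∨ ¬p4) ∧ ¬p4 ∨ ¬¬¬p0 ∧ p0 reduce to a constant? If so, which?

no

p2 ∧ (p4 ∨ p4 ∧ ¬p4 ∨ ¬p4) ∧ ¬p4 ∨ ¬¬¬p0 ∧ p0
= p2 ∧ (p4 ∨ ¬p4) ∧ ¬p4 ∨ ¬¬¬p0 ∧ p0   (complement / identity)
= p2 ∧ ¬p4 ∨ ¬¬¬p0 ∧ p0   (complement / identity)
= p2 ∧ ¬p4 ∨ ¬p0 ∧ p0   (double negation)
= p2 ∧ ¬p4   (complement / identity)
This depends on p2, p4, so it is not a constant.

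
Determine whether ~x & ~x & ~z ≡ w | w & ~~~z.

No

E1: ~x & ~x & ~z
    = ~x & ~z   — idempotence
E2: w | w & ~~~z
    = w | w & ~z   — double negation
    = w   — absorption
These differ: at w=1, x=1, z=0, E1 = 0 but E2 = 1.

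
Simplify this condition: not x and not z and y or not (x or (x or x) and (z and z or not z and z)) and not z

not x and not z

not x and not z and y or not (x or (x or x) and (z and z or not z and z)) and not z
= not x and not z and y or not (x or x and (z and z or not z and z)) and not z   [idempotence]
= not x and not z and y or not (x or x and z) and not z   [distribution]
= not x and not z and y or not x and not z   [absorption]
= not x and not z   [absorption]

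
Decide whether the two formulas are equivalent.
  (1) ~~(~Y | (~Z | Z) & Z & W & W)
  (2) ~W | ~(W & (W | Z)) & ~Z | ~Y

No

E1: ~~(~Y | (~Z | Z) & Z & W & W)
    = ~~(~Y | Z & W & W)   [complement / identity]
    = ~Y | Z & W & W   [double negation]
    = ~Y | Z & W   [idempotence]
E2: ~W | ~(W & (W | Z)) & ~Z | ~Y
    = ~W | ~W & ~Z | ~Y   [absorption]
    = ~W | ~Y   [absorption]
These differ: at W=0, Y=1, Z=0, E1 = 0 but E2 = 1.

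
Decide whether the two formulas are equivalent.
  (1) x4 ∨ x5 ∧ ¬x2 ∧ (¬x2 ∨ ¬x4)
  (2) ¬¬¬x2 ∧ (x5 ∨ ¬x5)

E1: x4 ∨ x5 ∧ ¬x2 ∧ (¬x2 ∨ ¬x4)
    = x4 ∨ x5 ∧ ¬x2   (absorption)
E2: ¬¬¬x2 ∧ (x5 ∨ ¬x5)
    = ¬¬¬x2   (complement / identity)
    = ¬x2   (double negation)
These differ: at x2=1, x4=1, x5=0, E1 = 1 but E2 = 0.

No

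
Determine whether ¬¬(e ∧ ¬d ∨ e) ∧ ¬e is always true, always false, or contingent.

¬¬(e ∧ ¬d ∨ e) ∧ ¬e
= ¬¬e ∧ ¬e   (absorption)
= e ∧ ¬e   (double negation)
= False   (complement)

always false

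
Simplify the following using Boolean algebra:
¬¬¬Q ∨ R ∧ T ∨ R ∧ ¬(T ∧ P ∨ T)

¬¬¬Q ∨ R ∧ T ∨ R ∧ ¬(T ∧ P ∨ T)
= ¬¬¬Q ∨ R ∧ T ∨ R ∧ ¬T   — absorption
= ¬¬¬Q ∨ R   — distribution
= ¬Q ∨ R   — double negation

¬Q ∨ R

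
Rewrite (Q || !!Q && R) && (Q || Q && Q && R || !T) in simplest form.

Q

(Q || !!Q && R) && (Q || Q && Q && R || !T)
= (Q || Q && R) && (Q || Q && Q && R || !T)   — double negation
= (Q || Q && R) && (Q || Q && R || !T)   — idempotence
= Q || Q && R   — absorption
= Q   — absorption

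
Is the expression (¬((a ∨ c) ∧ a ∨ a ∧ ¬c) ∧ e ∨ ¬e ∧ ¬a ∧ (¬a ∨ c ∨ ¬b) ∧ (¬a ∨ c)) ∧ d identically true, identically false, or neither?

(¬((a ∨ c) ∧ a ∨ a ∧ ¬c) ∧ e ∨ ¬e ∧ ¬a ∧ (¬a ∨ c ∨ ¬b) ∧ (¬a ∨ c)) ∧ d
= (¬(a ∨ a ∧ ¬c) ∧ e ∨ ¬e ∧ ¬a ∧ (¬a ∨ c ∨ ¬b) ∧ (¬a ∨ c)) ∧ d   (absorption)
= (¬a ∧ e ∨ ¬e ∧ ¬a ∧ (¬a ∨ c ∨ ¬b) ∧ (¬a ∨ c)) ∧ d   (absorption)
= (¬a ∧ e ∨ ¬e ∧ ¬a ∧ (¬a ∨ c)) ∧ d   (absorption)
= (¬a ∧ e ∨ ¬e ∧ ¬a) ∧ d   (absorption)
= ¬a ∧ d   (distribution)
This depends on a, d, so it is not a constant.

neither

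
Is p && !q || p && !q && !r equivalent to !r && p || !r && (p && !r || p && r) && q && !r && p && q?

No

E1: p && !q || p && !q && !r
    = p && !q
E2: !r && p || !r && (p && !r || p && r) && q && !r && p && q
    = !r && p || !r && p && q && !r && p && q
    = !r && p || !r && p && q
    = !r && p
These differ: at p=1, q=0, r=1, E1 = 1 but E2 = 0.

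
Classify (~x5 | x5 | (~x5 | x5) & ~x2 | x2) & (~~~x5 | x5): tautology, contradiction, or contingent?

tautology

(~x5 | x5 | (~x5 | x5) & ~x2 | x2) & (~~~x5 | x5)
= (~x5 | x5 | x2) & (~~~x5 | x5)   [absorption]
= (~x5 | x5 | x2) & (~x5 | x5)   [double negation]
= ~x5 | x5   [absorption]
= 1   [complement]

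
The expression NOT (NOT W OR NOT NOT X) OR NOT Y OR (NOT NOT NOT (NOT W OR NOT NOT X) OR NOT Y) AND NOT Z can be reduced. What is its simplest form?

NOT (NOT W OR NOT NOT X) OR NOT Y OR (NOT NOT NOT (NOT W OR NOT NOT X) OR NOT Y) AND NOT Z
= NOT (NOT W OR NOT NOT X) OR NOT Y OR (NOT (NOT W OR NOT NOT X) OR NOT Y) AND NOT Z   [double negation]
= NOT (NOT W OR NOT NOT X) OR NOT Y   [absorption]
= W AND NOT X OR NOT Y   [De Morgan]

W AND NOT X OR NOT Y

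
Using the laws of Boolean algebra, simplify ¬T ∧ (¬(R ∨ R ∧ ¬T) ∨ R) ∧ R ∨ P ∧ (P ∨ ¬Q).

¬T ∧ R ∨ P

¬T ∧ (¬(R ∨ R ∧ ¬T) ∨ R) ∧ R ∨ P ∧ (P ∨ ¬Q)
= ¬T ∧ (¬R ∨ R) ∧ R ∨ P ∧ (P ∨ ¬Q)   [absorption]
= ¬T ∧ R ∨ P ∧ (P ∨ ¬Q)   [complement / identity]
= ¬T ∧ R ∨ P   [absorption]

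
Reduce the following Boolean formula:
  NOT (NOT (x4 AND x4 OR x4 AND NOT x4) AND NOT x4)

x4

NOT (NOT (x4 AND x4 OR x4 AND NOT x4) AND NOT x4)
= NOT (NOT x4 AND NOT x4)   (distribution)
= NOT NOT x4   (idempotence)
= x4   (double negation)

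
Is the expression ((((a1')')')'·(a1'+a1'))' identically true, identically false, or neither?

identically true

((((a1')')')'·(a1'+a1'))'
= ((((a1')')')'·a1')'   (idempotence)
= ((a1')')'+a1   (De Morgan)
= a1'+a1   (double negation)
= 1   (complement)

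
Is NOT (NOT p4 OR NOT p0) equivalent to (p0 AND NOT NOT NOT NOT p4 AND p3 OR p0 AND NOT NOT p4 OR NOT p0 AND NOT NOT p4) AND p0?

E1: NOT (NOT p4 OR NOT p0)
    = p4 AND p0   [De Morgan]
E2: (p0 AND NOT NOT NOT NOT p4 AND p3 OR p0 AND NOT NOT p4 OR NOT p0 AND NOT NOT p4) AND p0
    = (p0 AND NOT NOT p4 AND p3 OR p0 AND NOT NOT p4 OR NOT p0 AND NOT NOT p4) AND p0   [double negation]
    = (p0 AND NOT NOT p4 OR NOT p0 AND NOT NOT p4) AND p0   [absorption]
    = NOT NOT p4 AND p0   [distribution]
    = p4 AND p0   [double negation]
Both reduce to p4 AND p0, so they are equivalent.

Yes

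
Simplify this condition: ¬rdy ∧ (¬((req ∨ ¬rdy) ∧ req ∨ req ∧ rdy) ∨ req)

¬rdy ∧ (¬((req ∨ ¬rdy) ∧ req ∨ req ∧ rdy) ∨ req)
= ¬rdy ∧ (¬(req ∨ req ∧ rdy) ∨ req)   [absorption]
= ¬rdy ∧ (¬req ∨ req)   [absorption]
= ¬rdy   [complement / identity]

¬rdy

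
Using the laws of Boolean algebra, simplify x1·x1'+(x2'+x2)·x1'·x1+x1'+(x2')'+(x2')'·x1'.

x1·x1'+(x2'+x2)·x1'·x1+x1'+(x2')'+(x2')'·x1'
= x1·x1'+x1'·x1+x1'+(x2')'+(x2')'·x1'   [complement / identity]
= x1·x1'+x1'·x1+x1'+(x2')'   [absorption]
= x1'·x1+x1'+(x2')'   [complement / identity]
= x1'·x1+x1'+x2   [double negation]
= x1'+x2   [complement / identity]

x1'+x2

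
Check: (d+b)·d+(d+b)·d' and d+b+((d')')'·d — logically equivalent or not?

E1: (d+b)·d+(d+b)·d'
    = d+b   (distribution)
E2: d+b+((d')')'·d
    = d+b+d'·d   (double negation)
    = d+b   (complement / identity)
Both reduce to d+b, so they are equivalent.

Yes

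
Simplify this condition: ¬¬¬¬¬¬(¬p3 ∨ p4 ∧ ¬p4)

¬¬¬¬¬¬(¬p3 ∨ p4 ∧ ¬p4)
= ¬¬¬¬¬¬¬p3
= ¬¬¬¬¬p3
= ¬¬¬p3
= ¬p3

¬p3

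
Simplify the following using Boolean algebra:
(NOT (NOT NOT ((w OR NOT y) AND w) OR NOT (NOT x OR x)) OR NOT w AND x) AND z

NOT w AND z

(NOT (NOT NOT ((w OR NOT y) AND w) OR NOT (NOT x OR x)) OR NOT w AND x) AND z
= (NOT ((w OR NOT y) AND w) AND (NOT x OR x) OR NOT w AND x) AND z   [De Morgan]
= (NOT w AND (NOT x OR x) OR NOT w AND x) AND z   [absorption]
= (NOT w OR NOT w AND x) AND z   [complement / identity]
= NOT w AND z   [absorption]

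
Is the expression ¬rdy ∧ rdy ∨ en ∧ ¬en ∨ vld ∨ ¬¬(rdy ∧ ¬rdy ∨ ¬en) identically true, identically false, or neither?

¬rdy ∧ rdy ∨ en ∧ ¬en ∨ vld ∨ ¬¬(rdy ∧ ¬rdy ∨ ¬en)
= ¬rdy ∧ rdy ∨ en ∧ ¬en ∨ vld ∨ ¬¬¬en
= en ∧ ¬en ∨ vld ∨ ¬¬¬en
= vld ∨ ¬¬¬en
= vld ∨ ¬en
This depends on en, vld, so it is not a constant.

neither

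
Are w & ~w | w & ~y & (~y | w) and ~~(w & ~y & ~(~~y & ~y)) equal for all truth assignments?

E1: w & ~w | w & ~y & (~y | w)
    = w & ~y & (~y | w)   [complement / identity]
    = w & ~y   [absorption]
E2: ~~(w & ~y & ~(~~y & ~y))
    = ~~(w & ~y & (~y | y))   [De Morgan]
    = ~~(w & ~y)   [complement / identity]
    = w & ~y   [double negation]
Both reduce to w & ~y, so they are equivalent.

Yes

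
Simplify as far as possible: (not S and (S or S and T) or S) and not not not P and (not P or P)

S and not P

(not S and (S or S and T) or S) and not not not P and (not P or P)
= (not S and (S or S and T) or S) and not P and (not P or P)   [double negation]
= (not S and S or S) and not P and (not P or P)   [absorption]
= S and not P and (not P or P)   [complement / identity]
= S and not P   [complement / identity]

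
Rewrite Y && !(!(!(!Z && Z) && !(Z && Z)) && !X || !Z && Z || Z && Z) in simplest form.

Y && !(!(!(!Z && Z) && !(Z && Z)) && !X || !Z && Z || Z && Z)
= Y && !((!Z && Z || Z && Z) && !X || !Z && Z || Z && Z)   (De Morgan)
= Y && !(!Z && Z || Z && Z)   (absorption)
= Y && !Z   (distribution)

Y && !Z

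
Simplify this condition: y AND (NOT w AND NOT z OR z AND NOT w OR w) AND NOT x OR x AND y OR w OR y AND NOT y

y AND (NOT w AND NOT z OR z AND NOT w OR w) AND NOT x OR x AND y OR w OR y AND NOT y
= y AND (NOT w OR w) AND NOT x OR x AND y OR w OR y AND NOT y
= y AND NOT x OR x AND y OR w OR y AND NOT y
= y OR w OR y AND NOT y
= y OR w

y OR w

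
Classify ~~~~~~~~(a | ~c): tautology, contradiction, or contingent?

~~~~~~~~(a | ~c)
= ~~~~~~(a | ~c)   (double negation)
= ~~~~(a | ~c)   (double negation)
= ~~(a | ~c)   (double negation)
= a | ~c   (double negation)
This depends on a, c, so it is not a constant.

contingent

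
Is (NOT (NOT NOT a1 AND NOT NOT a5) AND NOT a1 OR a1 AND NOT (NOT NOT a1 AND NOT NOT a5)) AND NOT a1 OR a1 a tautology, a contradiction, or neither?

(NOT (NOT NOT a1 AND NOT NOT a5) AND NOT a1 OR a1 AND NOT (NOT NOT a1 AND NOT NOT a5)) AND NOT a1 OR a1
= NOT (NOT NOT a1 AND NOT NOT a5) AND NOT a1 OR a1   (distribution)
= (NOT a1 OR NOT a5) AND NOT a1 OR a1   (De Morgan)
= NOT a1 OR a1   (absorption)
= TRUE   (complement)

tautology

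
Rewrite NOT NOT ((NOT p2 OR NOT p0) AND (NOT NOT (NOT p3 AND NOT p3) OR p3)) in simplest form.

NOT p2 OR NOT p0

NOT NOT ((NOT p2 OR NOT p0) AND (NOT NOT (NOT p3 AND NOT p3) OR p3))
= NOT NOT ((NOT p2 OR NOT p0) AND (NOT (p3 OR p3) OR p3))   — De Morgan
= (NOT p2 OR NOT p0) AND (NOT (p3 OR p3) OR p3)   — double negation
= (NOT p2 OR NOT p0) AND (NOT p3 OR p3)   — idempotence
= NOT p2 OR NOT p0   — complement / identity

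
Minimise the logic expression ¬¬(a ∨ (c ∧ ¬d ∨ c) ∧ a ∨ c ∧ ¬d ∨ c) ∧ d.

(a ∨ c) ∧ d

¬¬(a ∨ (c ∧ ¬d ∨ c) ∧ a ∨ c ∧ ¬d ∨ c) ∧ d
= ¬¬(a ∨ c ∧ ¬d ∨ c) ∧ d   [absorption]
= ¬¬(a ∨ c) ∧ d   [absorption]
= (a ∨ c) ∧ d   [double negation]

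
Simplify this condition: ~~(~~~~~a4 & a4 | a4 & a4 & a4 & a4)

a4

~~(~~~~~a4 & a4 | a4 & a4 & a4 & a4)
= ~~(~~~~~a4 & a4 | a4 & a4)   [idempotence]
= ~~(~~~a4 & a4 | a4 & a4)   [double negation]
= ~~(~a4 & a4 | a4 & a4)   [double negation]
= ~~a4   [distribution]
= a4   [double negation]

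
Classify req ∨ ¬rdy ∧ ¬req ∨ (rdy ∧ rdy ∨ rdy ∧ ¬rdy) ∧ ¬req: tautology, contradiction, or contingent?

tautology

req ∨ ¬rdy ∧ ¬req ∨ (rdy ∧ rdy ∨ rdy ∧ ¬rdy) ∧ ¬req
= req ∨ ¬rdy ∧ ¬req ∨ rdy ∧ ¬req   [distribution]
= req ∨ ¬req   [distribution]
= True   [complement]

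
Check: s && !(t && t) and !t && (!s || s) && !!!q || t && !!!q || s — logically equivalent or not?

E1: s && !(t && t)
    = s && !t   [idempotence]
E2: !t && (!s || s) && !!!q || t && !!!q || s
    = !t && !!!q || t && !!!q || s   [complement / identity]
    = !!!q || s   [distribution]
    = !q || s   [double negation]
These differ: at q=0, s=1, t=1, E1 = 0 but E2 = 1.

No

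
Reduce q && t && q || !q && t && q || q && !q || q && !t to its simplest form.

q

q && t && q || !q && t && q || q && !q || q && !t
= t && q || q && !q || q && !t
= t && q || q && !t
= q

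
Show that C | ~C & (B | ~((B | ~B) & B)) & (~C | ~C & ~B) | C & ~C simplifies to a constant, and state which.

1

C | ~C & (B | ~((B | ~B) & B)) & (~C | ~C & ~B) | C & ~C
= C | ~C & (B | ~B) & (~C | ~C & ~B) | C & ~C
= C | ~C & (B | ~B) & ~C | C & ~C
= C | ~C & ~C | C & ~C
= C | ~C
= 1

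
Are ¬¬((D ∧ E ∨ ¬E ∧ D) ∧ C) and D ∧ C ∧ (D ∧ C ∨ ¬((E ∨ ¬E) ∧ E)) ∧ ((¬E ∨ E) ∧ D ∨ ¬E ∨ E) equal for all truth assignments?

Yes

E1: ¬¬((D ∧ E ∨ ¬E ∧ D) ∧ C)
    = (D ∧ E ∨ ¬E ∧ D) ∧ C   [double negation]
    = D ∧ C   [distribution]
E2: D ∧ C ∧ (D ∧ C ∨ ¬((E ∨ ¬E) ∧ E)) ∧ ((¬E ∨ E) ∧ D ∨ ¬E ∨ E)
    = D ∧ C ∧ (D ∧ C ∨ ¬((E ∨ ¬E) ∧ E)) ∧ (¬E ∨ E)   [absorption]
    = D ∧ C ∧ (D ∧ C ∨ ¬((E ∨ ¬E) ∧ E))   [complement / identity]
    = D ∧ C ∧ (D ∧ C ∨ ¬E)   [complement / identity]
    = D ∧ C   [absorption]
Both reduce to D ∧ C, so they are equivalent.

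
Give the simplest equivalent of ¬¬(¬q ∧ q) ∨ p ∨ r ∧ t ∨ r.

p ∨ r

¬¬(¬q ∧ q) ∨ p ∨ r ∧ t ∨ r
= ¬¬(¬q ∧ q) ∨ p ∨ r   (absorption)
= ¬q ∧ q ∨ p ∨ r   (double negation)
= p ∨ r   (complement / identity)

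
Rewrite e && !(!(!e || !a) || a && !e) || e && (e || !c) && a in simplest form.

e && !(!(!e || !a) || a && !e) || e && (e || !c) && a
= e && !(e && a || a && !e) || e && (e || !c) && a   (De Morgan)
= e && !a || e && (e || !c) && a   (distribution)
= e && !a || e && a   (absorption)
= e   (distribution)

e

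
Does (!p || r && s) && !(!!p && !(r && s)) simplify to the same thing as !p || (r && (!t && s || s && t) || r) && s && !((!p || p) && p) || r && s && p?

E1: (!p || r && s) && !(!!p && !(r && s))
    = (!p || r && s) && (!p || r && s)
    = !p || r && s
E2: !p || (r && (!t && s || s && t) || r) && s && !((!p || p) && p) || r && s && p
    = !p || (r && (!t && s || s && t) || r) && s && !p || r && s && p
    = !p || (r && s || r) && s && !p || r && s && p
    = !p || r && s && !p || r && s && p
    = !p || r && s
Both reduce to !p || r && s, so they are equivalent.

Yes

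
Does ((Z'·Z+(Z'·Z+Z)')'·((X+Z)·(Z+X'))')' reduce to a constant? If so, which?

yes, True

((Z'·Z+(Z'·Z+Z)')'·((X+Z)·(Z+X'))')'
= (((Z'·Z+Z)')'·((X+Z)·(Z+X'))')'   [complement / identity]
= ((Z')'·((X+Z)·(Z+X'))')'   [complement / identity]
= Z'+(X+Z)·(Z+X')   [De Morgan]
= Z'+X·X'+Z   [distribution]
= Z'+Z   [complement / identity]
= 1   [complement]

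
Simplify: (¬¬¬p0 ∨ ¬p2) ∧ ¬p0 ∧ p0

False

(¬¬¬p0 ∨ ¬p2) ∧ ¬p0 ∧ p0
= (¬p0 ∨ ¬p2) ∧ ¬p0 ∧ p0   (double negation)
= ¬p0 ∧ p0   (absorption)
= False   (complement)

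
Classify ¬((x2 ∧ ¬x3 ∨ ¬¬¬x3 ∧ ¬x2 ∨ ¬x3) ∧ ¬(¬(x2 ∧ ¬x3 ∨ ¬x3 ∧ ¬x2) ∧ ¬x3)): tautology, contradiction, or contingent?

¬((x2 ∧ ¬x3 ∨ ¬¬¬x3 ∧ ¬x2 ∨ ¬x3) ∧ ¬(¬(x2 ∧ ¬x3 ∨ ¬x3 ∧ ¬x2) ∧ ¬x3))
= ¬((x2 ∧ ¬x3 ∨ ¬¬¬x3 ∧ ¬x2 ∨ ¬x3) ∧ (x2 ∧ ¬x3 ∨ ¬x3 ∧ ¬x2 ∨ x3))   [De Morgan]
= ¬((x2 ∧ ¬x3 ∨ ¬x3 ∧ ¬x2 ∨ ¬x3) ∧ (x2 ∧ ¬x3 ∨ ¬x3 ∧ ¬x2 ∨ x3))   [double negation]
= ¬(¬x3 ∧ x3 ∨ x2 ∧ ¬x3 ∨ ¬x3 ∧ ¬x2)   [distribution]
= ¬(x2 ∧ ¬x3 ∨ ¬x3 ∧ ¬x2)   [complement / identity]
= ¬¬x3   [distribution]
= x3   [double negation]
This depends on x3, so it is not a constant.

contingent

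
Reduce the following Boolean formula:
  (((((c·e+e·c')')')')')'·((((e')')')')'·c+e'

(((((c·e+e·c')')')')')'·((((e')')')')'·c+e'
= ((((e')')')')'·((((e')')')')'·c+e'   — distribution
= ((e')')'·((((e')')')')'·c+e'   — double negation
= ((e')')'·((e')')'·c+e'   — double negation
= ((e')')'·c+e'   — idempotence
= e'·c+e'   — double negation
= e'   — absorption

e'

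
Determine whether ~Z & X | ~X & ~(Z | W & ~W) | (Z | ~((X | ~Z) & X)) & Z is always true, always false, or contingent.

always true

~Z & X | ~X & ~(Z | W & ~W) | (Z | ~((X | ~Z) & X)) & Z
= ~Z & X | ~X & ~(Z | W & ~W) | (Z | ~X) & Z
= ~Z & X | ~X & ~(Z | W & ~W) | Z
= ~Z & X | ~X & ~Z | Z
= ~Z | Z
= 1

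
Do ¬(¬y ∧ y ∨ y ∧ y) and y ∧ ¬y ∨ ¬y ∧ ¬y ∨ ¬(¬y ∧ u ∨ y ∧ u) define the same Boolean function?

No

E1: ¬(¬y ∧ y ∨ y ∧ y)
    = ¬y   — distribution
E2: y ∧ ¬y ∨ ¬y ∧ ¬y ∨ ¬(¬y ∧ u ∨ y ∧ u)
    = ¬y ∨ ¬(¬y ∧ u ∨ y ∧ u)   — distribution
    = ¬y ∨ ¬u   — distribution
These differ: at u=0, y=1, E1 = 0 but E2 = 1.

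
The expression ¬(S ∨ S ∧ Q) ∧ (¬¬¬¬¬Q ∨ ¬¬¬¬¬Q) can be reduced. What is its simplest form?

¬(S ∨ S ∧ Q) ∧ (¬¬¬¬¬Q ∨ ¬¬¬¬¬Q)
= ¬(S ∨ S ∧ Q) ∧ ¬¬¬¬¬Q   [idempotence]
= ¬S ∧ ¬¬¬¬¬Q   [absorption]
= ¬S ∧ ¬¬¬Q   [double negation]
= ¬S ∧ ¬Q   [double negation]

¬S ∧ ¬Q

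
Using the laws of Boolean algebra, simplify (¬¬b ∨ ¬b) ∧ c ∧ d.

(¬¬b ∨ ¬b) ∧ c ∧ d
= (b ∨ ¬b) ∧ c ∧ d   (double negation)
= c ∧ d   (complement / identity)

c ∧ d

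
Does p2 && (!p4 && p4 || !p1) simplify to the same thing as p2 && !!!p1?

Yes

E1: p2 && (!p4 && p4 || !p1)
    = p2 && !p1   (complement / identity)
E2: p2 && !!!p1
    = p2 && !p1   (double negation)
Both reduce to p2 && !p1, so they are equivalent.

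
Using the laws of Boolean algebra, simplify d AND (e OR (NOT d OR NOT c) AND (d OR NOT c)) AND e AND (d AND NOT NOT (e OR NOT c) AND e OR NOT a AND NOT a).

d AND e

d AND (e OR (NOT d OR NOT c) AND (d OR NOT c)) AND e AND (d AND NOT NOT (e OR NOT c) AND e OR NOT a AND NOT a)
= d AND (e OR (NOT d OR NOT c) AND (d OR NOT c)) AND e AND (d AND (e OR NOT c) AND e OR NOT a AND NOT a)
= d AND (e OR NOT d AND d OR NOT c) AND e AND (d AND (e OR NOT c) AND e OR NOT a AND NOT a)
= d AND (e OR NOT c) AND e AND (d AND (e OR NOT c) AND e OR NOT a AND NOT a)
= d AND (e OR NOT c) AND e AND (d AND (e OR NOT c) AND e OR NOT a)
= d AND (e OR NOT c) AND e
= d AND e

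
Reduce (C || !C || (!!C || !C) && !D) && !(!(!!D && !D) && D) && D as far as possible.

(C || !C || (!!C || !C) && !D) && !(!(!!D && !D) && D) && D
= (C || !C || (C || !C) && !D) && !(!(!!D && !D) && D) && D   — double negation
= (C || !C || (C || !C) && !D) && !((!D || D) && D) && D   — De Morgan
= (C || !C || (C || !C) && !D) && !D && D   — complement / identity
= (C || !C) && !D && D   — absorption
= !D && D   — complement / identity
= false   — complement

false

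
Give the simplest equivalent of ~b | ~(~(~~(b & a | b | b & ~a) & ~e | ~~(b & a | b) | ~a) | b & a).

~b | ~a

~b | ~(~(~~(b & a | b | b & ~a) & ~e | ~~(b & a | b) | ~a) | b & a)
= ~b | ~(~(~~(b & a | b) & ~e | ~~(b & a | b) | ~a) | b & a)
= ~b | ~(~(~~(b & a | b) | ~a) | b & a)
= ~b | ~(~(~~b | ~a) | b & a)
= ~b | ~(~b & a | b & a)
= ~b | ~a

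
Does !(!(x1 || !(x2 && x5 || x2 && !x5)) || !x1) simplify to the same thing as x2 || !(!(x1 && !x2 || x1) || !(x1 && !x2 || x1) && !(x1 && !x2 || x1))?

No

E1: !(!(x1 || !(x2 && x5 || x2 && !x5)) || !x1)
    = !(!(x1 || !x2) || !x1)   (distribution)
    = (x1 || !x2) && x1   (De Morgan)
    = x1   (absorption)
E2: x2 || !(!(x1 && !x2 || x1) || !(x1 && !x2 || x1) && !(x1 && !x2 || x1))
    = x2 || !(!(x1 && !x2 || x1) || !(x1 && !x2 || x1))   (idempotence)
    = x2 || !!(x1 && !x2 || x1)   (idempotence)
    = x2 || !!x1   (absorption)
    = x2 || x1   (double negation)
These differ: at x1=0, x2=1, x5=0, E1 = 0 but E2 = 1.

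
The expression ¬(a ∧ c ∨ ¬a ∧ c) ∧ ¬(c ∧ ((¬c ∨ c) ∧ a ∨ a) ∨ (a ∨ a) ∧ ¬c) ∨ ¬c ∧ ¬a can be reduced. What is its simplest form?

¬(a ∧ c ∨ ¬a ∧ c) ∧ ¬(c ∧ ((¬c ∨ c) ∧ a ∨ a) ∨ (a ∨ a) ∧ ¬c) ∨ ¬c ∧ ¬a
= ¬(a ∧ c ∨ ¬a ∧ c) ∧ ¬(c ∧ (a ∨ a) ∨ (a ∨ a) ∧ ¬c) ∨ ¬c ∧ ¬a   — complement / identity
= ¬(a ∧ c ∨ ¬a ∧ c) ∧ ¬(a ∨ a) ∨ ¬c ∧ ¬a   — distribution
= ¬c ∧ ¬(a ∨ a) ∨ ¬c ∧ ¬a   — distribution
= ¬c ∧ ¬a ∨ ¬c ∧ ¬a   — idempotence
= ¬c ∧ ¬a   — idempotence

¬c ∧ ¬a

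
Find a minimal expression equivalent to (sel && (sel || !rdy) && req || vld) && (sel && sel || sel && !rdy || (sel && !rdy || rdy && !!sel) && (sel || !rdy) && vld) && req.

sel && req

(sel && (sel || !rdy) && req || vld) && (sel && sel || sel && !rdy || (sel && !rdy || rdy && !!sel) && (sel || !rdy) && vld) && req
= (sel && (sel || !rdy) && req || vld) && (sel && sel || sel && !rdy || (sel && !rdy || rdy && sel) && (sel || !rdy) && vld) && req   [double negation]
= (sel && (sel || !rdy) && req || vld) && (sel && sel || sel && !rdy || sel && (sel || !rdy) && vld) && req   [distribution]
= (sel && (sel || !rdy) && req || vld) && (sel && (sel || !rdy) || sel && (sel || !rdy) && vld) && req   [distribution]
= (sel && (sel || !rdy) && req || vld) && sel && (sel || !rdy) && req   [absorption]
= sel && (sel || !rdy) && req   [absorption]
= sel && req   [absorption]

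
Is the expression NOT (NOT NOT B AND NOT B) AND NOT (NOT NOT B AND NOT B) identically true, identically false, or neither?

identically true

NOT (NOT NOT B AND NOT B) AND NOT (NOT NOT B AND NOT B)
= NOT (NOT NOT B AND NOT B)   [idempotence]
= NOT B OR B   [De Morgan]
= TRUE   [complement]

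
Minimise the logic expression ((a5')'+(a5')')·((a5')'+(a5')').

a5

((a5')'+(a5')')·((a5')'+(a5')')
= (a5')'+(a5')'   — idempotence
= (a5')'   — idempotence
= a5   — double negation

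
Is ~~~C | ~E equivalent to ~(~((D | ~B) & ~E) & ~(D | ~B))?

No

E1: ~~~C | ~E
    = ~C | ~E   [double negation]
E2: ~(~((D | ~B) & ~E) & ~(D | ~B))
    = (D | ~B) & ~E | D | ~B   [De Morgan]
    = D | ~B   [absorption]
These differ: at B=0, C=1, D=0, E=1, E1 = 0 but E2 = 1.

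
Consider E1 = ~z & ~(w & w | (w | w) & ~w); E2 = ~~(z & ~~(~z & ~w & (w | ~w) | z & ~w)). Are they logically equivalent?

E1: ~z & ~(w & w | (w | w) & ~w)
    = ~z & ~(w & w | w & ~w)   — idempotence
    = ~z & ~w   — distribution
E2: ~~(z & ~~(~z & ~w & (w | ~w) | z & ~w))
    = z & ~~(~z & ~w & (w | ~w) | z & ~w)   — double negation
    = z & (~z & ~w & (w | ~w) | z & ~w)   — double negation
    = z & (~z & ~w | z & ~w)   — complement / identity
    = z & ~w   — distribution
These differ: at w=0, z=0, E1 = 1 but E2 = 0.

No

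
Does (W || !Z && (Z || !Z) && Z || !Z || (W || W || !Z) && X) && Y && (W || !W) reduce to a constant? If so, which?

no

(W || !Z && (Z || !Z) && Z || !Z || (W || W || !Z) && X) && Y && (W || !W)
= (W || !Z && Z || !Z || (W || W || !Z) && X) && Y && (W || !W)   (complement / identity)
= (W || !Z && Z || !Z || (W || W || !Z) && X) && Y   (complement / identity)
= (W || !Z || (W || W || !Z) && X) && Y   (complement / identity)
= (W || !Z || (W || !Z) && X) && Y   (idempotence)
= (W || !Z) && Y   (absorption)
This depends on W, Y, Z, so it is not a constant.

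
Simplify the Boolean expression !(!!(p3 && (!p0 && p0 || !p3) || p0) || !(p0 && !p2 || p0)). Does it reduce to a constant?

!(!!(p3 && (!p0 && p0 || !p3) || p0) || !(p0 && !p2 || p0))
= !(p3 && (!p0 && p0 || !p3) || p0) && (p0 && !p2 || p0)   (De Morgan)
= !(p3 && (!p0 && p0 || !p3) || p0) && p0   (absorption)
= !(p3 && !p3 || p0) && p0   (complement / identity)
= !p0 && p0   (complement / identity)
= false   (complement)

false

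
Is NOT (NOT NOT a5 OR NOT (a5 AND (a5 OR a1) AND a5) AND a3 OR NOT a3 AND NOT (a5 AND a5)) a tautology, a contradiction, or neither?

NOT (NOT NOT a5 OR NOT (a5 AND (a5 OR a1) AND a5) AND a3 OR NOT a3 AND NOT (a5 AND a5))
= NOT (NOT NOT a5 OR NOT (a5 AND a5) AND a3 OR NOT a3 AND NOT (a5 AND a5))   (absorption)
= NOT (NOT NOT a5 OR NOT (a5 AND a5))   (distribution)
= NOT (NOT NOT a5 OR NOT a5)   (idempotence)
= NOT a5 AND a5   (De Morgan)
= FALSE   (complement)

contradiction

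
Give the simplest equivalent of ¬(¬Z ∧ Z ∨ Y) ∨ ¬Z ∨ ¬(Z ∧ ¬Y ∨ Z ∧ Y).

¬Y ∨ ¬Z

¬(¬Z ∧ Z ∨ Y) ∨ ¬Z ∨ ¬(Z ∧ ¬Y ∨ Z ∧ Y)
= ¬(¬Z ∧ Z ∨ Y) ∨ ¬Z ∨ ¬Z
= ¬Y ∨ ¬Z ∨ ¬Z
= ¬Y ∨ ¬Z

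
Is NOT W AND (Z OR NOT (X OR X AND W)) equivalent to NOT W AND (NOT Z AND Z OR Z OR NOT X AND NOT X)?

Yes

E1: NOT W AND (Z OR NOT (X OR X AND W))
    = NOT W AND (Z OR NOT X)   [absorption]
E2: NOT W AND (NOT Z AND Z OR Z OR NOT X AND NOT X)
    = NOT W AND (Z OR NOT X AND NOT X)   [complement / identity]
    = NOT W AND (Z OR NOT X)   [idempotence]
Both reduce to NOT W AND (Z OR NOT X), so they are equivalent.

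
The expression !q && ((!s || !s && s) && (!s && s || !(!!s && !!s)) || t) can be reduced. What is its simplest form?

!q && ((!s || !s && s) && (!s && s || !(!!s && !!s)) || t)
= !q && (!s && s || !s && !(!!s && !!s) || t)   (distribution)
= !q && (!s && s || !s && (!s || !s) || t)   (De Morgan)
= !q && (!s && s || !s && !s || t)   (idempotence)
= !q && (!s || t)   (distribution)

!q && (!s || t)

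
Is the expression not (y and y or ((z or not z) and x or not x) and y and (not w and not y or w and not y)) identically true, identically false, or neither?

neither

not (y and y or ((z or not z) and x or not x) and y and (not w and not y or w and not y))
= not (y and y or (x or not x) and y and (not w and not y or w and not y))   (complement / identity)
= not (y and y or y and (not w and not y or w and not y))   (complement / identity)
= not (y and y or y and not y)   (distribution)
= not y   (distribution)
This depends on y, so it is not a constant.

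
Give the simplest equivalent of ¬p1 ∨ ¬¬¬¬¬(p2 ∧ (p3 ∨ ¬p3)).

¬p1 ∨ ¬¬¬¬¬(p2 ∧ (p3 ∨ ¬p3))
= ¬p1 ∨ ¬¬¬¬¬p2
= ¬p1 ∨ ¬¬¬p2
= ¬p1 ∨ ¬p2

¬p1 ∨ ¬p2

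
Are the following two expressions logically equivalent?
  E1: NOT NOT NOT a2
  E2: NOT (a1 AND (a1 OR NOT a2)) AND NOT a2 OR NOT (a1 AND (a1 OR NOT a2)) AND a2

No

E1: NOT NOT NOT a2
    = NOT a2
E2: NOT (a1 AND (a1 OR NOT a2)) AND NOT a2 OR NOT (a1 AND (a1 OR NOT a2)) AND a2
    = NOT (a1 AND (a1 OR NOT a2))
    = NOT a1
These differ: at a1=1, a2=0, E1 = 1 but E2 = 0.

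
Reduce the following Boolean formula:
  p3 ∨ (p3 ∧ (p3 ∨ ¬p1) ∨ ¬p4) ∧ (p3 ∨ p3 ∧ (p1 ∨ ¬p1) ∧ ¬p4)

p3

p3 ∨ (p3 ∧ (p3 ∨ ¬p1) ∨ ¬p4) ∧ (p3 ∨ p3 ∧ (p1 ∨ ¬p1) ∧ ¬p4)
= p3 ∨ (p3 ∧ (p3 ∨ ¬p1) ∨ ¬p4) ∧ (p3 ∨ p3 ∧ ¬p4)   (complement / identity)
= p3 ∨ (p3 ∨ ¬p4) ∧ (p3 ∨ p3 ∧ ¬p4)   (absorption)
= p3 ∨ (p3 ∨ ¬p4) ∧ p3   (absorption)
= p3 ∨ p3   (absorption)
= p3   (idempotence)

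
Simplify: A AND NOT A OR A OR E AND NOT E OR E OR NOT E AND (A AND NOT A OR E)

A AND NOT A OR A OR E AND NOT E OR E OR NOT E AND (A AND NOT A OR E)
= A OR E AND NOT E OR E OR NOT E AND (A AND NOT A OR E)   — complement / identity
= A OR E AND NOT E OR E OR NOT E AND E   — complement / identity
= A OR E OR NOT E AND E   — complement / identity
= A OR E   — complement / identity

A OR E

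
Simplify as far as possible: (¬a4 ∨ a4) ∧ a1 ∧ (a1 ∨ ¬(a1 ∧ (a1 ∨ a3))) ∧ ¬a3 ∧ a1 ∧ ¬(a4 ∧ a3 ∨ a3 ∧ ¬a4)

a1 ∧ ¬a3

(¬a4 ∨ a4) ∧ a1 ∧ (a1 ∨ ¬(a1 ∧ (a1 ∨ a3))) ∧ ¬a3 ∧ a1 ∧ ¬(a4 ∧ a3 ∨ a3 ∧ ¬a4)
= a1 ∧ (a1 ∨ ¬(a1 ∧ (a1 ∨ a3))) ∧ ¬a3 ∧ a1 ∧ ¬(a4 ∧ a3 ∨ a3 ∧ ¬a4)   (complement / identity)
= a1 ∧ (a1 ∨ ¬a1) ∧ ¬a3 ∧ a1 ∧ ¬(a4 ∧ a3 ∨ a3 ∧ ¬a4)   (absorption)
= a1 ∧ (a1 ∨ ¬a1) ∧ ¬a3 ∧ a1 ∧ ¬a3   (distribution)
= a1 ∧ ¬a3 ∧ a1 ∧ ¬a3   (complement / identity)
= a1 ∧ ¬a3   (idempotence)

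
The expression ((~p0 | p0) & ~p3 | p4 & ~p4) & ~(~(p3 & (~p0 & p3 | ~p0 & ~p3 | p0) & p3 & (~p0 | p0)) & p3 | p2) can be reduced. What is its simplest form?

~p3 & ~p2

((~p0 | p0) & ~p3 | p4 & ~p4) & ~(~(p3 & (~p0 & p3 | ~p0 & ~p3 | p0) & p3 & (~p0 | p0)) & p3 | p2)
= (~p0 | p0) & ~p3 & ~(~(p3 & (~p0 & p3 | ~p0 & ~p3 | p0) & p3 & (~p0 | p0)) & p3 | p2)
= (~p0 | p0) & ~p3 & ~(~(p3 & (~p0 | p0) & p3 & (~p0 | p0)) & p3 | p2)
= (~p0 | p0) & ~p3 & ~(~(p3 & (~p0 | p0)) & p3 | p2)
= (~p0 | p0) & ~p3 & ~(~p3 & p3 | p2)
= ~p3 & ~(~p3 & p3 | p2)
= ~p3 & ~p2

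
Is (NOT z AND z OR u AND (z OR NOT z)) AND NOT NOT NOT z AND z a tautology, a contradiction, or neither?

contradiction

(NOT z AND z OR u AND (z OR NOT z)) AND NOT NOT NOT z AND z
= (NOT z AND z OR u AND (z OR NOT z)) AND NOT z AND z   — double negation
= (NOT z AND z OR u) AND NOT z AND z   — complement / identity
= NOT z AND z   — absorption
= FALSE   — complement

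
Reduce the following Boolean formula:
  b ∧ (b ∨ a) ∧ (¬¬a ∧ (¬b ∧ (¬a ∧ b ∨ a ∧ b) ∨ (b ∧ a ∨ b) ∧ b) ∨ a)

b ∧ a

b ∧ (b ∨ a) ∧ (¬¬a ∧ (¬b ∧ (¬a ∧ b ∨ a ∧ b) ∨ (b ∧ a ∨ b) ∧ b) ∨ a)
= b ∧ (b ∨ a) ∧ (¬¬a ∧ (¬b ∧ b ∨ (b ∧ a ∨ b) ∧ b) ∨ a)
= b ∧ (b ∨ a) ∧ (a ∧ (¬b ∧ b ∨ (b ∧ a ∨ b) ∧ b) ∨ a)
= b ∧ (a ∧ (¬b ∧ b ∨ (b ∧ a ∨ b) ∧ b) ∨ a)
= b ∧ (a ∧ (¬b ∧ b ∨ b ∧ b) ∨ a)
= b ∧ (a ∧ b ∨ a)
= b ∧ a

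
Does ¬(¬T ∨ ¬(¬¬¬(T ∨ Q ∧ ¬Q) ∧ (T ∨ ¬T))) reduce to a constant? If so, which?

yes, False

¬(¬T ∨ ¬(¬¬¬(T ∨ Q ∧ ¬Q) ∧ (T ∨ ¬T)))
= ¬(¬T ∨ ¬¬¬¬(T ∨ Q ∧ ¬Q))   — complement / identity
= ¬(¬T ∨ ¬¬¬¬T)   — complement / identity
= ¬(¬T ∨ ¬¬T)   — double negation
= T ∧ ¬T   — De Morgan
= False   — complement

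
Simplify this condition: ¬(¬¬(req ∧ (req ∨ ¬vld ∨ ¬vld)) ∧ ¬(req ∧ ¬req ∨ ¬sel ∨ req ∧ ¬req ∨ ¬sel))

¬(¬¬(req ∧ (req ∨ ¬vld ∨ ¬vld)) ∧ ¬(req ∧ ¬req ∨ ¬sel ∨ req ∧ ¬req ∨ ¬sel))
= ¬(¬¬(req ∧ (req ∨ ¬vld ∨ ¬vld)) ∧ ¬(req ∧ ¬req ∨ ¬sel))   — idempotence
= ¬(¬¬(req ∧ (req ∨ ¬vld)) ∧ ¬(req ∧ ¬req ∨ ¬sel))   — idempotence
= ¬(¬¬(req ∧ (req ∨ ¬vld)) ∧ ¬¬sel)   — complement / identity
= ¬(¬¬req ∧ ¬¬sel)   — absorption
= ¬req ∨ ¬sel   — De Morgan

¬req ∨ ¬sel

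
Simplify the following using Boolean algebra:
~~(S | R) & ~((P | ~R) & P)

(S | R) & ~P

~~(S | R) & ~((P | ~R) & P)
= ~~(S | R) & ~P   [absorption]
= (S | R) & ~P   [double negation]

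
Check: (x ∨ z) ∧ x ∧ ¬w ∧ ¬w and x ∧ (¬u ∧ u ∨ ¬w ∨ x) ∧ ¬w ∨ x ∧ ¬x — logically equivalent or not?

E1: (x ∨ z) ∧ x ∧ ¬w ∧ ¬w
    = (x ∨ z) ∧ x ∧ ¬w
    = x ∧ ¬w
E2: x ∧ (¬u ∧ u ∨ ¬w ∨ x) ∧ ¬w ∨ x ∧ ¬x
    = x ∧ (¬w ∨ x) ∧ ¬w ∨ x ∧ ¬x
    = x ∧ (¬w ∨ x) ∧ ¬w
    = x ∧ ¬w
Both reduce to x ∧ ¬w, so they are equivalent.

Yes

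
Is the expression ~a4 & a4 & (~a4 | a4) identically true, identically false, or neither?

identically false

~a4 & a4 & (~a4 | a4)
= ~a4 & a4
= 0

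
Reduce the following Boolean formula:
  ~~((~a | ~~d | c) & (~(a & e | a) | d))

~~((~a | ~~d | c) & (~(a & e | a) | d))
= ~~((~a | ~~d | c) & (~a | d))   — absorption
= ~~((~a | d | c) & (~a | d))   — double negation
= ~~(~a | d)   — absorption
= ~a | d   — double negation

~a | d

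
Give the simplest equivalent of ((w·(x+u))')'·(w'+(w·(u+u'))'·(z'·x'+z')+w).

w·(x+u)

((w·(x+u))')'·(w'+(w·(u+u'))'·(z'·x'+z')+w)
= ((w·(x+u))')'·(w'+(w·(u+u'))'·z'+w)   — absorption
= ((w·(x+u))')'·(w'+w'·z'+w)   — complement / identity
= w·(x+u)·(w'+w'·z'+w)   — double negation
= w·(x+u)·(w'+w)   — absorption
= w·(x+u)   — complement / identity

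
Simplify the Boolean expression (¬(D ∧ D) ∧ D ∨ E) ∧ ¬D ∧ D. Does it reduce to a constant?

(¬(D ∧ D) ∧ D ∨ E) ∧ ¬D ∧ D
= (¬D ∧ D ∨ E) ∧ ¬D ∧ D   [idempotence]
= ¬D ∧ D   [absorption]
= False   [complement]

False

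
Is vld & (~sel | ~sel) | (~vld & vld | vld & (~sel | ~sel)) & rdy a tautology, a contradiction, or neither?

vld & (~sel | ~sel) | (~vld & vld | vld & (~sel | ~sel)) & rdy
= vld & (~sel | ~sel) | vld & (~sel | ~sel) & rdy   — complement / identity
= vld & (~sel | ~sel)   — absorption
= vld & ~sel   — idempotence
This depends on sel, vld, so it is not a constant.

neither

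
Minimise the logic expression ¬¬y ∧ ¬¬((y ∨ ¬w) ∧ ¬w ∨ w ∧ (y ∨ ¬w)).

¬¬y ∧ ¬¬((y ∨ ¬w) ∧ ¬w ∨ w ∧ (y ∨ ¬w))
= ¬¬y ∧ ((y ∨ ¬w) ∧ ¬w ∨ w ∧ (y ∨ ¬w))   — double negation
= ¬¬y ∧ (y ∨ ¬w)   — distribution
= y ∧ (y ∨ ¬w)   — double negation
= y   — absorption

y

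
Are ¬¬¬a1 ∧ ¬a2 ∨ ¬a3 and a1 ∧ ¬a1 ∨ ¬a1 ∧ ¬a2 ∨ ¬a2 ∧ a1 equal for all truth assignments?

E1: ¬¬¬a1 ∧ ¬a2 ∨ ¬a3
    = ¬a1 ∧ ¬a2 ∨ ¬a3   — double negation
E2: a1 ∧ ¬a1 ∨ ¬a1 ∧ ¬a2 ∨ ¬a2 ∧ a1
    = a1 ∧ ¬a1 ∨ ¬a2   — distribution
    = ¬a2   — complement / identity
These differ: at a1=1, a2=1, a3=0, E1 = 1 but E2 = 0.

No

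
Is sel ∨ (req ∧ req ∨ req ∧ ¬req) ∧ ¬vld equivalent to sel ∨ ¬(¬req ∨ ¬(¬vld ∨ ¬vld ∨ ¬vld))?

E1: sel ∨ (req ∧ req ∨ req ∧ ¬req) ∧ ¬vld
    = sel ∨ req ∧ ¬vld   (distribution)
E2: sel ∨ ¬(¬req ∨ ¬(¬vld ∨ ¬vld ∨ ¬vld))
    = sel ∨ req ∧ (¬vld ∨ ¬vld ∨ ¬vld)   (De Morgan)
    = sel ∨ req ∧ (¬vld ∨ ¬vld)   (idempotence)
    = sel ∨ req ∧ ¬vld   (idempotence)
Both reduce to sel ∨ req ∧ ¬vld, so they are equivalent.

Yes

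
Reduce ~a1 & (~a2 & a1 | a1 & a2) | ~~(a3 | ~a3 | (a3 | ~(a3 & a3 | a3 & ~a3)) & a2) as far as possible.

1

~a1 & (~a2 & a1 | a1 & a2) | ~~(a3 | ~a3 | (a3 | ~(a3 & a3 | a3 & ~a3)) & a2)
= ~a1 & (~a2 & a1 | a1 & a2) | ~~(a3 | ~a3 | (a3 | ~a3) & a2)   [distribution]
= ~a1 & a1 | ~~(a3 | ~a3 | (a3 | ~a3) & a2)   [distribution]
= ~~(a3 | ~a3 | (a3 | ~a3) & a2)   [complement / identity]
= ~~(a3 | ~a3)   [absorption]
= a3 | ~a3   [double negation]
= 1   [complement]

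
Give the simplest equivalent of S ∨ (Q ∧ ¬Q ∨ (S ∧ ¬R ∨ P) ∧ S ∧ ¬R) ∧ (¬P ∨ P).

S

S ∨ (Q ∧ ¬Q ∨ (S ∧ ¬R ∨ P) ∧ S ∧ ¬R) ∧ (¬P ∨ P)
= S ∨ (S ∧ ¬R ∨ P) ∧ S ∧ ¬R ∧ (¬P ∨ P)   [complement / identity]
= S ∨ (S ∧ ¬R ∨ P) ∧ S ∧ ¬R   [complement / identity]
= S ∨ S ∧ ¬R   [absorption]
= S   [absorption]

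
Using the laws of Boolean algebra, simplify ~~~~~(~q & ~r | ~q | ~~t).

q & ~t

~~~~~(~q & ~r | ~q | ~~t)
= ~~~~~(~q | ~~t)   [absorption]
= ~~~(~q | ~~t)   [double negation]
= ~(~q | ~~t)   [double negation]
= q & ~t   [De Morgan]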